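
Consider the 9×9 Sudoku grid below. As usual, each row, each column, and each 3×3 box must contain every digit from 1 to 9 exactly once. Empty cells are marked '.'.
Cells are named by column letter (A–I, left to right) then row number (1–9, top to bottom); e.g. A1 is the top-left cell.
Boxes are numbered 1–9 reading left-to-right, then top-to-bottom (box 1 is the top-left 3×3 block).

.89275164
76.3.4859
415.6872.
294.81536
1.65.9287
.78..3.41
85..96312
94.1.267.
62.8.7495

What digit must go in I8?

8

Row 8 already contains {1, 2, 4, 6, 7, 9}.
Column I already contains {1, 2, 4, 5, 6, 7, 9}.
Its 3×3 block (box 9) already contains {1, 2, 3, 4, 5, 6, 7, 9}.
The only value from 1–9 not eliminated is 8, so I8 = 8.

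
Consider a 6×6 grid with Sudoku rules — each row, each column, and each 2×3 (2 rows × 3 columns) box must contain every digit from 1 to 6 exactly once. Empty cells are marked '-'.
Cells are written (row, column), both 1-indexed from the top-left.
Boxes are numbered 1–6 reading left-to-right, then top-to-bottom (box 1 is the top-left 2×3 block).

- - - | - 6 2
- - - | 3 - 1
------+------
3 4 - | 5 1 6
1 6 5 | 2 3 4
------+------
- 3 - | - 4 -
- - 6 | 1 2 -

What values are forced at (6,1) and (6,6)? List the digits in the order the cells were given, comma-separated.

4,3

For (6,1):
  Consider where 4 can go in box 5.
  (5,1) is out (row 5 already has a 4).
  (5,3) is out (row 5 already has a 4).
  (6,2) is out (column 2 already has a 4).
  So the only cell in box 5 that can hold 4 is (6,1).
  So (6,1) = 4.
For (6,6):
  Consider where 3 can go in column 6.
  (5,6) is out (row 5 already has a 3).
  So the only cell in column 6 that can hold 3 is (6,6).
  So (6,6) = 3.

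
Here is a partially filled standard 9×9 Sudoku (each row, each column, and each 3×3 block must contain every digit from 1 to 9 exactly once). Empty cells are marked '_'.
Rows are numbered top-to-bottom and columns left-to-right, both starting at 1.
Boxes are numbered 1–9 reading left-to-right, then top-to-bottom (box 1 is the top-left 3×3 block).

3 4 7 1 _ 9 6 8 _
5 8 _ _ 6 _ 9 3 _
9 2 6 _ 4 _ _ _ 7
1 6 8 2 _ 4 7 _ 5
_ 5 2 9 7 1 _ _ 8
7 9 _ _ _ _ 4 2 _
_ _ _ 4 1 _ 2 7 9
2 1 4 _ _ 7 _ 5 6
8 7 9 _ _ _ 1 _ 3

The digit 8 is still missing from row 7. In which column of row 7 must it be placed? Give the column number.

6

Consider where 8 can go in row 7.
R7C1 is out (column 1 already has a 8).
R7C2 is out (column 2 already has a 8).
R7C3 is out (column 3 already has a 8).
So the only cell in row 7 that can hold 8 is R7C6.
That is column 6.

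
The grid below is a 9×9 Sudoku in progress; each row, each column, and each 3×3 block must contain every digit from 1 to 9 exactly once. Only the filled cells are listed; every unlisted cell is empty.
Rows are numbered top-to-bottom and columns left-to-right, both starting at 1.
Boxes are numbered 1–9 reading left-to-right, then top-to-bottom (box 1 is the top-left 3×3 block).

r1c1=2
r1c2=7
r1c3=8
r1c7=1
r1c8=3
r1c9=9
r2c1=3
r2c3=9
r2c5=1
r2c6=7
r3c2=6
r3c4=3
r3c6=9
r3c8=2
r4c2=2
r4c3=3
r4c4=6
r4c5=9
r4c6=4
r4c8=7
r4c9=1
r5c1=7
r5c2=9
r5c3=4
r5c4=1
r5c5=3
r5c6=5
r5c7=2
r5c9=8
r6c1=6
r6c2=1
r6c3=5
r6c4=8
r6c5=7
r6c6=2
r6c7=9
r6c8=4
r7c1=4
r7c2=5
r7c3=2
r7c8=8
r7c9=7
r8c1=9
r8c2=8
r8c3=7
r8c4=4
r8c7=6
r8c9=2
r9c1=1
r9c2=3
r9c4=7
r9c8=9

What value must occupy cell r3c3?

Row 3 already contains {2, 3, 6, 9}.
Column 3 already contains {2, 3, 4, 5, 7, 8, 9}.
Its 3×3 block (box 1) already contains {2, 3, 6, 7, 8, 9}.
The only value from 1–9 not eliminated is 1, so r3c3 = 1.

1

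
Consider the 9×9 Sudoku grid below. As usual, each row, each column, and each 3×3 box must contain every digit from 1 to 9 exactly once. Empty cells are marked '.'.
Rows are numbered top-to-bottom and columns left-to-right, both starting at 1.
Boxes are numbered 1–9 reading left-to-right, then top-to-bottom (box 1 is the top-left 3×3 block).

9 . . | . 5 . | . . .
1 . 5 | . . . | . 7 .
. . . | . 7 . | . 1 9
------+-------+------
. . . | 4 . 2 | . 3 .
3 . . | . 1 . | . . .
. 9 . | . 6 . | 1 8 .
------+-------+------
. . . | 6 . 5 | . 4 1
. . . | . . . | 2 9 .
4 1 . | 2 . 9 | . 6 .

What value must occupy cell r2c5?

2

Cell r2c5 itself could take any of {2, 3, 4, 8, 9} by direct elimination.
Consider where 2 can go in column 5.
r4c5 is out (row 4 already has a 2).
r7c5 is out (box 8 already has a 2).
r8c5 is out (row 8 already has a 2).
r9c5 is out (row 9 already has a 2).
So the only cell in column 5 that can hold 2 is r2c5.
Therefore r2c5 = 2.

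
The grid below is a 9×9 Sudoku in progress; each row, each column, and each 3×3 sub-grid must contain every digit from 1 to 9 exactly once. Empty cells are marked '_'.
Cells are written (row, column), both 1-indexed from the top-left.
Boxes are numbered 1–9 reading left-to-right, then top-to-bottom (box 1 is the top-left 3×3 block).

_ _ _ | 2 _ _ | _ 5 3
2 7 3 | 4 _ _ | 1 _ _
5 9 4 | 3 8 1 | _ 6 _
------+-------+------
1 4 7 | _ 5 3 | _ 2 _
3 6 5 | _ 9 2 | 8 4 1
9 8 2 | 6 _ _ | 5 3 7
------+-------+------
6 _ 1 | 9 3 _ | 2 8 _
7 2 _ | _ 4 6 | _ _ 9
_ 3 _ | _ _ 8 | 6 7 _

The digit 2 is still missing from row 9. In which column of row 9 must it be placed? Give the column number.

5

Consider where 2 can go in row 9.
(9,1) is out (column 1 already has a 2).
(9,3) is out (column 3 already has a 2).
(9,4) is out (column 4 already has a 2).
(9,9) is out (box 9 already has a 2).
So the only cell in row 9 that can hold 2 is (9,5).
That is column 5.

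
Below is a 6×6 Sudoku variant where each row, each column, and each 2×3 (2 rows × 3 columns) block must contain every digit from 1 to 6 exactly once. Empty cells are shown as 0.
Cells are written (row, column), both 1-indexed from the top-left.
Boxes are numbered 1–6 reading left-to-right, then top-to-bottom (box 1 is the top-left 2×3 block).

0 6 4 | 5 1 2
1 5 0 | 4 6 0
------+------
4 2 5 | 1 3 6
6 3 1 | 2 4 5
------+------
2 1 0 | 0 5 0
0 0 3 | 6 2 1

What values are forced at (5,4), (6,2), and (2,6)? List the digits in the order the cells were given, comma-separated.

3,4,3

For (5,4):
  Row 5 already contains {1, 2, 5}.
  Column 4 already contains {1, 2, 4, 5, 6}.
  Its 2×3 block (box 6) already contains {1, 2, 5, 6}.
  The only value from 1–6 not eliminated is 3, so (5,4) = 3.
For (6,2):
  Row 6 already contains {1, 2, 3, 6}.
  Column 2 already contains {1, 2, 3, 5, 6}.
  Its 2×3 block (box 5) already contains {1, 2, 3}.
  The only value from 1–6 not eliminated is 4, so (6,2) = 4.
For (2,6):
  Row 2 already contains {1, 4, 5, 6}.
  Column 6 already contains {1, 2, 5, 6}.
  Its 2×3 block (box 2) already contains {1, 2, 4, 5, 6}.
  The only value from 1–6 not eliminated is 3, so (2,6) = 3.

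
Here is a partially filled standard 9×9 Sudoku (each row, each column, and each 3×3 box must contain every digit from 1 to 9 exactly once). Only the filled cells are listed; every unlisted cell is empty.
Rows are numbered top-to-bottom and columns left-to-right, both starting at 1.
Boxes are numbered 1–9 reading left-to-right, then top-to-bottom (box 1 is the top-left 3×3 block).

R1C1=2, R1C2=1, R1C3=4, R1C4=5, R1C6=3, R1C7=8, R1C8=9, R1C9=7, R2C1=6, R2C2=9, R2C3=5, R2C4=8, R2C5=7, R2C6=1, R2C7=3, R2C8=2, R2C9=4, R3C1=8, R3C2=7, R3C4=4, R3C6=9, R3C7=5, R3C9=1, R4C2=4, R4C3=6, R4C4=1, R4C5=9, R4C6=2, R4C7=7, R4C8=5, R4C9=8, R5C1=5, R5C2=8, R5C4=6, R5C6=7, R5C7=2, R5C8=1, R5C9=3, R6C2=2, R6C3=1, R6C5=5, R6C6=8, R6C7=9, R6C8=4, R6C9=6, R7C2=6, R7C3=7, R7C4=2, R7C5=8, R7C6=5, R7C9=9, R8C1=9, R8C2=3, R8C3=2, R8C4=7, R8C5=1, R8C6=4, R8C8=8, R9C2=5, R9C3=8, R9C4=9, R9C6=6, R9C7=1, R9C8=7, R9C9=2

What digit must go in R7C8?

3

Row 7 already contains {2, 5, 6, 7, 8, 9}.
Column 8 already contains {1, 2, 4, 5, 7, 8, 9}.
Its 3×3 block (box 9) already contains {1, 2, 7, 8, 9}.
The only value from 1–9 not eliminated is 3, so R7C8 = 3.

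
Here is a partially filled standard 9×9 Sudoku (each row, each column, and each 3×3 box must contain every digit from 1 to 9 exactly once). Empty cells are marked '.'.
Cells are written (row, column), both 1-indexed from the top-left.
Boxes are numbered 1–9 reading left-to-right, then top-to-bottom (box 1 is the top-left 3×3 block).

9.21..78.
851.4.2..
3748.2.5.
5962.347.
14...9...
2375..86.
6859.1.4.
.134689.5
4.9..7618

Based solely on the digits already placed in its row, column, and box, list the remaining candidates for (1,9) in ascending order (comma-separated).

Row 1 already contains {1, 2, 7, 8, 9}.
Column 9 already contains {5, 8}.
Its 3×3 block (box 3) already contains {2, 5, 7, 8}.
Removing those from 1–9 leaves {3, 4, 6} as the candidates for (1,9).

3,4,6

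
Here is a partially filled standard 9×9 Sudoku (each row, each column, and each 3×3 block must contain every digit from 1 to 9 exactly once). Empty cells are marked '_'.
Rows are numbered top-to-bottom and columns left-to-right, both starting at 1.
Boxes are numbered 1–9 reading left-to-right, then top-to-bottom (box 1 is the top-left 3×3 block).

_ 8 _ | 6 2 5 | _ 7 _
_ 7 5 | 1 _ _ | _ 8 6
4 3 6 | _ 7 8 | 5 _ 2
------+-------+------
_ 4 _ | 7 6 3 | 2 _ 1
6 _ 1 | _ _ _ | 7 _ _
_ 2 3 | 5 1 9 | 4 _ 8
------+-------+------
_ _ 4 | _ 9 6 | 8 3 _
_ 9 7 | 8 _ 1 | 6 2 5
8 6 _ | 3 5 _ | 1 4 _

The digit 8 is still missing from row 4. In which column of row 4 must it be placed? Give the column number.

Consider where 8 can go in row 4.
R4C1 is out (column 1 already has a 8).
R4C8 is out (column 8 already has a 8).
So the only cell in row 4 that can hold 8 is R4C3.
That is column 3.

3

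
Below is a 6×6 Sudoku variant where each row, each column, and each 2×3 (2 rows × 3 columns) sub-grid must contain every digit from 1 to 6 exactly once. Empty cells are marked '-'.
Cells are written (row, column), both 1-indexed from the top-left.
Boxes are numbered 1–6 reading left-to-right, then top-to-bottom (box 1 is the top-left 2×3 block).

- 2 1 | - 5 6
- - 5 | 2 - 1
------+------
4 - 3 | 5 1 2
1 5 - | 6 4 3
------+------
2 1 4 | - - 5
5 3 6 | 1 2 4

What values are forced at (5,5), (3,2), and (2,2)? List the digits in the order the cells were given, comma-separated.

6,6,4

For (5,5):
  Consider where 6 can go in column 5.
  (2,5) is out (box 2 already has a 6).
  So the only cell in column 5 that can hold 6 is (5,5).
  So (5,5) = 6.
For (3,2):
  Row 3 already contains {1, 2, 3, 4, 5}.
  Column 2 already contains {1, 2, 3, 5}.
  Its 2×3 block (box 3) already contains {1, 3, 4, 5}.
  The only value from 1–6 not eliminated is 6, so (3,2) = 6.
For (2,2):
  Consider where 4 can go in column 2.
  (3,2) is out (row 3 already has a 4).
  So the only cell in column 2 that can hold 4 is (2,2).
  So (2,2) = 4.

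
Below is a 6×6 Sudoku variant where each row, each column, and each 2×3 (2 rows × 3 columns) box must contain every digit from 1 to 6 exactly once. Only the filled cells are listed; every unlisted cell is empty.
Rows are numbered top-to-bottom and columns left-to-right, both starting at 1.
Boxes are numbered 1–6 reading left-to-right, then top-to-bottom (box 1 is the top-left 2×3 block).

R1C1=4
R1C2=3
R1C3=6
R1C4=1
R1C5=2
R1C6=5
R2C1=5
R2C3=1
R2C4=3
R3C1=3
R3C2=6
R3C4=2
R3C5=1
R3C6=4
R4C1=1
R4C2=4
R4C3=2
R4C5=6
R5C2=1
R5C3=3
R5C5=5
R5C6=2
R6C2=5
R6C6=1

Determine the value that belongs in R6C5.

Cell R6C5 itself could take any of {3, 4} by direct elimination.
Consider where 3 can go in box 6.
R5C4 is out (row 5 already has a 3).
R6C4 is out (column 4 already has a 3).
So the only cell in box 6 that can hold 3 is R6C5.
Therefore R6C5 = 3.

3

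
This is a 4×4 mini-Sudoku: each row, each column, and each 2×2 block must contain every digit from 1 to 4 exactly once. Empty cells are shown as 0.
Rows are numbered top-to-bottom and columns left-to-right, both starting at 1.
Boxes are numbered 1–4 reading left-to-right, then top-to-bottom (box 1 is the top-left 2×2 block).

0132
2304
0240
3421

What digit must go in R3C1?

Row 3 already contains {2, 4}.
Column 1 already contains {2, 3}.
Its 2×2 block (box 3) already contains {2, 3, 4}.
The only value from 1–4 not eliminated is 1, so R3C1 = 1.

1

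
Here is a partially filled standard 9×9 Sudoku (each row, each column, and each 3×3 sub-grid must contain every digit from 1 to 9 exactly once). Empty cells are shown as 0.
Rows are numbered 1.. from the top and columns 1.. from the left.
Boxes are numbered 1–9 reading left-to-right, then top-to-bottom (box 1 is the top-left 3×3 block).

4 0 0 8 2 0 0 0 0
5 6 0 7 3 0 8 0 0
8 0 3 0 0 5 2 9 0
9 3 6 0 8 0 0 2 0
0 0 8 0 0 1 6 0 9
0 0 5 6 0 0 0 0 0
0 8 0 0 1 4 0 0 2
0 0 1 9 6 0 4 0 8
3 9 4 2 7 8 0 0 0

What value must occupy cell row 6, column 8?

Cell row 6, column 8 itself could take any of {1, 3, 4, 7, 8} by direct elimination.
Consider where 8 can go in row 6.
row 6, column 1 is out (column 1 already has a 8). row 6, column 2 is out (column 2 already has a 8). row 6, column 5 is out (column 5 already has a 8). row 6, column 6 is out (column 6 already has a 8). The remaining empty cells in row 6 are similarly blocked.
So the only cell in row 6 that can hold 8 is row 6, column 8.
Therefore row 6, column 8 = 8.

8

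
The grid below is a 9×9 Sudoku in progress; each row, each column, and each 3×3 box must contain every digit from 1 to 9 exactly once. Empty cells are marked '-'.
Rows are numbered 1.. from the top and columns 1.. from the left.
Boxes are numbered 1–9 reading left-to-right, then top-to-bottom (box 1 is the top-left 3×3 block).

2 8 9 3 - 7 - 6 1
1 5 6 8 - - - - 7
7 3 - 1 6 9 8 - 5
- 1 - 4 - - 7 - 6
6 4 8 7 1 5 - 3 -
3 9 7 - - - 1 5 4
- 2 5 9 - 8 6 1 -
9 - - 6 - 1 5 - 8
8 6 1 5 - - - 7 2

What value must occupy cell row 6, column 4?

2

Row 6 already contains {1, 3, 4, 5, 7, 9}.
Column 4 already contains {1, 3, 4, 5, 6, 7, 8, 9}.
Its 3×3 block (box 5) already contains {1, 4, 5, 7}.
The only value from 1–9 not eliminated is 2, so row 6, column 4 = 2.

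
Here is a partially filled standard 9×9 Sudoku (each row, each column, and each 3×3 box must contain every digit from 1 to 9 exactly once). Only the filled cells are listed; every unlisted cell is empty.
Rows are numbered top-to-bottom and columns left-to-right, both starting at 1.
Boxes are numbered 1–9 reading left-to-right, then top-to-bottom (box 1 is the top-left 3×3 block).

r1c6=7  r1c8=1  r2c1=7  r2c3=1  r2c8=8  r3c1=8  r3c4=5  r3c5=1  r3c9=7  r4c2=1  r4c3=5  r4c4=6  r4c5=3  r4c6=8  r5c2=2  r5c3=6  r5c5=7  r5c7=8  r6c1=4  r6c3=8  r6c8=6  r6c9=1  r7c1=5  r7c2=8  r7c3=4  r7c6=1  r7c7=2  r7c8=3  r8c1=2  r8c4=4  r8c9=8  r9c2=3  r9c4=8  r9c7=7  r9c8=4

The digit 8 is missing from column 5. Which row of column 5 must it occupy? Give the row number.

Consider where 8 can go in column 5.
r2c5 is out (row 2 already has a 8).
r6c5 is out (row 6 already has a 8).
r7c5 is out (row 7 already has a 8).
r8c5 is out (row 8 already has a 8).
r9c5 is out (row 9 already has a 8).
So the only cell in column 5 that can hold 8 is r1c5.
That is row 1.

1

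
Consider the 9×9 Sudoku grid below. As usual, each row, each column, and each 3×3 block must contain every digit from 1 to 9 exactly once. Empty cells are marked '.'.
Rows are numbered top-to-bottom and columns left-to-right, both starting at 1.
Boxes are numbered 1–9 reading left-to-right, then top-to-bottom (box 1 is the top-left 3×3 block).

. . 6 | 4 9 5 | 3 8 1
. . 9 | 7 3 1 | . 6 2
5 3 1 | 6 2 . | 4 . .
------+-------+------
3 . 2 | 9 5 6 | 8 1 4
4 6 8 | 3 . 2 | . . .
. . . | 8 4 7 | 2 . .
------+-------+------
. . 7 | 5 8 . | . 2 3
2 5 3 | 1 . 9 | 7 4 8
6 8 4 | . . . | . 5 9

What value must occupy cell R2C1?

8

Row 2 already contains {1, 2, 3, 6, 7, 9}.
Column 1 already contains {2, 3, 4, 5, 6}.
Its 3×3 block (box 1) already contains {1, 3, 5, 6, 9}.
The only value from 1–9 not eliminated is 8, so R2C1 = 8.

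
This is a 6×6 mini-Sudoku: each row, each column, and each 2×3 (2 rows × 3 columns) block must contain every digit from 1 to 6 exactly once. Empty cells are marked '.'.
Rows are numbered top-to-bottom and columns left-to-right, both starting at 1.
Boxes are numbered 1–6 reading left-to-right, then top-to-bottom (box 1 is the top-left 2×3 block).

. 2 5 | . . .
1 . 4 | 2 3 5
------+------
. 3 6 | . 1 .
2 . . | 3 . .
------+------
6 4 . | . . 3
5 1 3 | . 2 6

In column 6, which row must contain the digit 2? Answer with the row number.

3

Consider where 2 can go in column 6.
R1C6 is out (row 1 already has a 2).
R4C6 is out (row 4 already has a 2).
So the only cell in column 6 that can hold 2 is R3C6.
That is row 3.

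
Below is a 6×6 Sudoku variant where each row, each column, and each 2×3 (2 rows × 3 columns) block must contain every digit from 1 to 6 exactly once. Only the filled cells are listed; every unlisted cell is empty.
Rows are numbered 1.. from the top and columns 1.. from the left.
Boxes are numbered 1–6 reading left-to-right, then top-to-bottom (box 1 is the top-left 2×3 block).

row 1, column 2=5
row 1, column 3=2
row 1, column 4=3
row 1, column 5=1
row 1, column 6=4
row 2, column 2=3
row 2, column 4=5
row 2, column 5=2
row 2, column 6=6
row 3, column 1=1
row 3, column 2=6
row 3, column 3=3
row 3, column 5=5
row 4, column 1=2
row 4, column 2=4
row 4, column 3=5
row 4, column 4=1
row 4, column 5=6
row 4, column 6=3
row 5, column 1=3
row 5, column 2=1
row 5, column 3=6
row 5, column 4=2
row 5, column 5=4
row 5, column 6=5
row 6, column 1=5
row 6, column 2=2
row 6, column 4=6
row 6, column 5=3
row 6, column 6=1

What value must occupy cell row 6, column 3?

Row 6 already contains {1, 2, 3, 5, 6}.
Column 3 already contains {2, 3, 5, 6}.
Its 2×3 block (box 5) already contains {1, 2, 3, 5, 6}.
The only value from 1–6 not eliminated is 4, so row 6, column 3 = 4.

4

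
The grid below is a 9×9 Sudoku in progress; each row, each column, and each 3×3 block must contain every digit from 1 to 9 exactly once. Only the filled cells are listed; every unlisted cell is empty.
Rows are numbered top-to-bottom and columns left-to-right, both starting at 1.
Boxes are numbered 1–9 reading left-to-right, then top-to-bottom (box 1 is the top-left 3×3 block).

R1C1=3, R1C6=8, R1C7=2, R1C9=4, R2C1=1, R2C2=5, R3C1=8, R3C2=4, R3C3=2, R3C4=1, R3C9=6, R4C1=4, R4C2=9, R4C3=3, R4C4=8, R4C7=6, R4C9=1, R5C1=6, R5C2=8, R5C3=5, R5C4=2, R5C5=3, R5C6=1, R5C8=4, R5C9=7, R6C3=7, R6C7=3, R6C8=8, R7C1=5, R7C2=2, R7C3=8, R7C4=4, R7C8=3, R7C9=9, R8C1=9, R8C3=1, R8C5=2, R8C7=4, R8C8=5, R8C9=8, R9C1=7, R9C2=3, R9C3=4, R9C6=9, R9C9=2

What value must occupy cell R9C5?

Cell R9C5 itself could take any of {1, 5, 6, 8} by direct elimination.
Consider where 8 can go in row 9.
R9C4 is out (column 4 already has a 8).
R9C7 is out (box 9 already has a 8).
R9C8 is out (column 8 already has a 8).
So the only cell in row 9 that can hold 8 is R9C5.
Therefore R9C5 = 8.

8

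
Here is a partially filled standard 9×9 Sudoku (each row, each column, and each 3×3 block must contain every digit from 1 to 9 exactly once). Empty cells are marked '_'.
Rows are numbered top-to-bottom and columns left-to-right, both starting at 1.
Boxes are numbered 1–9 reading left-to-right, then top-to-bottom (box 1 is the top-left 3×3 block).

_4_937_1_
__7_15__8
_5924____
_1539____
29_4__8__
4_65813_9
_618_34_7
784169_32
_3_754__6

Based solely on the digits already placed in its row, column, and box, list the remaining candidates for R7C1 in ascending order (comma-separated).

Row 7 already contains {1, 3, 4, 6, 7, 8}.
Column 1 already contains {2, 4, 7}.
Its 3×3 block (box 7) already contains {1, 3, 4, 6, 7, 8}.
Removing those from 1–9 leaves {5, 9} as the candidates for R7C1.

5,9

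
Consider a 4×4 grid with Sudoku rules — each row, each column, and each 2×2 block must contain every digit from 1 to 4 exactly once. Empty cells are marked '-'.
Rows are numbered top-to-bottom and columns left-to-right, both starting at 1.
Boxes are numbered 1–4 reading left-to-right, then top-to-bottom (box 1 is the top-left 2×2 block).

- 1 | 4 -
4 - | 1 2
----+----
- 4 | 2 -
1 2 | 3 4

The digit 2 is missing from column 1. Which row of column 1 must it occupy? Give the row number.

Consider where 2 can go in column 1.
r3c1 is out (row 3 already has a 2).
So the only cell in column 1 that can hold 2 is r1c1.
That is row 1.

1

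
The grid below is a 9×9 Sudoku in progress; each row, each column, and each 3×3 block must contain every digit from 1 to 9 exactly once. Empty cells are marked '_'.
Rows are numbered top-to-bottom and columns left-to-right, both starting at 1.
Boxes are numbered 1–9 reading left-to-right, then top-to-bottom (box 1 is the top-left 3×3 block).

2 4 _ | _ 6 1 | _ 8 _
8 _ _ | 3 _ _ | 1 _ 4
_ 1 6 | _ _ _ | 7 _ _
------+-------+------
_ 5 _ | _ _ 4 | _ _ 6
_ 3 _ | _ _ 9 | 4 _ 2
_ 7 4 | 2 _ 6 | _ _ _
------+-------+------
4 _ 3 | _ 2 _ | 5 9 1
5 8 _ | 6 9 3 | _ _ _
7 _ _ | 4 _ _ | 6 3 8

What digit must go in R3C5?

Cell R3C5 itself could take any of {4, 5, 8} by direct elimination.
Consider where 4 can go in box 2.
R1C4 is out (row 1 already has a 4).
R2C5 is out (row 2 already has a 4).
R2C6 is out (row 2 already has a 4).
R3C4 is out (column 4 already has a 4).
R3C6 is out (column 6 already has a 4).
So the only cell in box 2 that can hold 4 is R3C5.
Therefore R3C5 = 4.

4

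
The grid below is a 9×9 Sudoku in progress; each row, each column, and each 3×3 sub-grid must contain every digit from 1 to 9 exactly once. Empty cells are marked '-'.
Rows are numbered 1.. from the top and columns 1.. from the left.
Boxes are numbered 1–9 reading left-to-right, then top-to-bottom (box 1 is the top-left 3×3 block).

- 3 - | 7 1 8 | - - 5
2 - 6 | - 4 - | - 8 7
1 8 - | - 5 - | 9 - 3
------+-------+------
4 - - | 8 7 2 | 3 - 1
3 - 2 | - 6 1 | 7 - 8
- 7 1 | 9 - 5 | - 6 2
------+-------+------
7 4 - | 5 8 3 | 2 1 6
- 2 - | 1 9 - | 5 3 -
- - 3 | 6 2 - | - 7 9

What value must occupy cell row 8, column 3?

8

Row 8 already contains {1, 2, 3, 5, 9}.
Column 3 already contains {1, 2, 3, 6}.
Its 3×3 block (box 7) already contains {2, 3, 4, 7}.
The only value from 1–9 not eliminated is 8, so row 8, column 3 = 8.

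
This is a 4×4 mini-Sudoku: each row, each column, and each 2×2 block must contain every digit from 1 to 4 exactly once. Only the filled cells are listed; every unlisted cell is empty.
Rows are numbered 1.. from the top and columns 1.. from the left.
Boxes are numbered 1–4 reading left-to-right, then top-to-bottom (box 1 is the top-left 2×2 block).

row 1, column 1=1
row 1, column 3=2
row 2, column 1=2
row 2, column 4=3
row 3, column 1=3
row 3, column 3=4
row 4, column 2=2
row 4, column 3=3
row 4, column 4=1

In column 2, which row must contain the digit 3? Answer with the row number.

Consider where 3 can go in column 2.
row 2, column 2 is out (row 2 already has a 3).
row 3, column 2 is out (row 3 already has a 3).
So the only cell in column 2 that can hold 3 is row 1, column 2.
That is row 1.

1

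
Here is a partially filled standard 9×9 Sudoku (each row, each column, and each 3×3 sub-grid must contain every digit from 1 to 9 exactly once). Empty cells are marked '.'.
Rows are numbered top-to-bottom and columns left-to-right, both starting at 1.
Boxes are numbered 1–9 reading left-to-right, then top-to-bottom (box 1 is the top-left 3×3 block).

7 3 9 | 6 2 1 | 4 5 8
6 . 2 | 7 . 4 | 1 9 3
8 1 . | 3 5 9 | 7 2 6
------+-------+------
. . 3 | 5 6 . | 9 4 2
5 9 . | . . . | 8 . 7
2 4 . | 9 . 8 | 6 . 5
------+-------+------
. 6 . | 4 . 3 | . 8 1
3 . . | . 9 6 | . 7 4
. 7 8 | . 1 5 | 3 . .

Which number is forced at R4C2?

Row 4 already contains {2, 3, 4, 5, 6, 9}.
Column 2 already contains {1, 3, 4, 6, 7, 9}.
Its 3×3 block (box 4) already contains {2, 3, 4, 5, 9}.
The only value from 1–9 not eliminated is 8, so R4C2 = 8.

8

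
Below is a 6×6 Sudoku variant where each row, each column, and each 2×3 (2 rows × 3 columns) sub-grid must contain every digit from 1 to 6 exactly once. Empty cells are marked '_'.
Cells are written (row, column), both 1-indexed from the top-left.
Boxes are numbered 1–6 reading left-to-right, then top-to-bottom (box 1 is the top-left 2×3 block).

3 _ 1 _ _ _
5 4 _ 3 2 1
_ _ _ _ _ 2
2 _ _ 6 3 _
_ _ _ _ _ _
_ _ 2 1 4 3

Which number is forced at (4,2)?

Cell (4,2) itself could take any of {1, 5} by direct elimination.
Consider where 1 can go in row 4.
(4,3) is out (column 3 already has a 1).
(4,6) is out (column 6 already has a 1).
So the only cell in row 4 that can hold 1 is (4,2).
Therefore (4,2) = 1.

1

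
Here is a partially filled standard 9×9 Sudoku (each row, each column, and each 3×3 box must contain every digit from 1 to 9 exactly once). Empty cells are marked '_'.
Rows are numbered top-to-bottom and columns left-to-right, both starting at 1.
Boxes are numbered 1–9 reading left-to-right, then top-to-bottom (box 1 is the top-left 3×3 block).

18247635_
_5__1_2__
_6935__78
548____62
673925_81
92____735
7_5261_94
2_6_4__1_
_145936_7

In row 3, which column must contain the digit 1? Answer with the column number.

Consider where 1 can go in row 3.
r3c1 is out (column 1 already has a 1).
r3c6 is out (column 6 already has a 1).
So the only cell in row 3 that can hold 1 is r3c7.
That is column 7.

7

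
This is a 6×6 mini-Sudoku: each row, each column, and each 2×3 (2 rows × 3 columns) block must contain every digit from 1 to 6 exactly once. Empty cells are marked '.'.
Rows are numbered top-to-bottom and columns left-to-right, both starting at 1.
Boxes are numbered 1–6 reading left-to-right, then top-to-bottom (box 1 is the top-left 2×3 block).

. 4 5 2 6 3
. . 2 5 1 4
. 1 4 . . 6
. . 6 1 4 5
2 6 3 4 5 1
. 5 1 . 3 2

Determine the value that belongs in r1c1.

1

Row 1 already contains {2, 3, 4, 5, 6}.
Column 1 already contains {2}.
Its 2×3 block (box 1) already contains {2, 4, 5}.
The only value from 1–6 not eliminated is 1, so r1c1 = 1.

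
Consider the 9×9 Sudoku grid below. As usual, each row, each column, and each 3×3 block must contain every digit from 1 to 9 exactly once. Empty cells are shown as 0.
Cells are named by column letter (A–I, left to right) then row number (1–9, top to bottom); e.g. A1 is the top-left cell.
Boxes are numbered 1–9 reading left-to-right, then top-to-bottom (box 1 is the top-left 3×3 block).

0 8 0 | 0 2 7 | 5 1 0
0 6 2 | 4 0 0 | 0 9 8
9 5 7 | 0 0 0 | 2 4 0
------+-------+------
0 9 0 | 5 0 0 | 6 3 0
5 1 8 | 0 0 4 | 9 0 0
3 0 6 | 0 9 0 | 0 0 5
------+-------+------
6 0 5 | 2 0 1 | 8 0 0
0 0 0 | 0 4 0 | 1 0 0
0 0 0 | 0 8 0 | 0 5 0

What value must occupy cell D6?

Cell D6 itself could take any of {1, 7, 8} by direct elimination.
Consider where 1 can go in row 6.
B6 is out (column B already has a 1).
F6 is out (column F already has a 1).
G6 is out (column G already has a 1).
H6 is out (column H already has a 1).
So the only cell in row 6 that can hold 1 is D6.
Therefore D6 = 1.

1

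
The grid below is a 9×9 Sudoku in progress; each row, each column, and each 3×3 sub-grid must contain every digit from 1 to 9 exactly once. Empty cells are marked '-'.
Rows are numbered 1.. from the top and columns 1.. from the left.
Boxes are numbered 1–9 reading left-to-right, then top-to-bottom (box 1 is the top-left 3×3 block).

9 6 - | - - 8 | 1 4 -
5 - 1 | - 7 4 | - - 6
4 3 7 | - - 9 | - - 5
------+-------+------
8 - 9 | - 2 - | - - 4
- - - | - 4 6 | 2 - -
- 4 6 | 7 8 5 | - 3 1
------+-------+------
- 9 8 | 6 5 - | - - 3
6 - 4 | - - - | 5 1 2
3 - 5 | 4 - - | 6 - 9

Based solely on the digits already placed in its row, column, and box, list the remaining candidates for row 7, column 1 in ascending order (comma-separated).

Row 7 already contains {3, 5, 6, 8, 9}.
Column 1 already contains {3, 4, 5, 6, 8, 9}.
Its 3×3 block (box 7) already contains {3, 4, 5, 6, 8, 9}.
Removing those from 1–9 leaves {1, 2, 7} as the candidates for row 7, column 1.

1,2,7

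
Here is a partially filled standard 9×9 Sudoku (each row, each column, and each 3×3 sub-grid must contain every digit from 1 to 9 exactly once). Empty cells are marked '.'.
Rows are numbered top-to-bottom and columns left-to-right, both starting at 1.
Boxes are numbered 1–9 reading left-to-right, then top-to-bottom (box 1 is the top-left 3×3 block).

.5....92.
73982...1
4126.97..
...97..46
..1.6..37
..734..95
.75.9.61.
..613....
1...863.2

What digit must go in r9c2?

Cell r9c2 itself could take any of {4, 9} by direct elimination.
Consider where 9 can go in row 9.
r9c3 is out (column 3 already has a 9).
r9c4 is out (column 4 already has a 9).
r9c8 is out (column 8 already has a 9).
So the only cell in row 9 that can hold 9 is r9c2.
Therefore r9c2 = 9.

9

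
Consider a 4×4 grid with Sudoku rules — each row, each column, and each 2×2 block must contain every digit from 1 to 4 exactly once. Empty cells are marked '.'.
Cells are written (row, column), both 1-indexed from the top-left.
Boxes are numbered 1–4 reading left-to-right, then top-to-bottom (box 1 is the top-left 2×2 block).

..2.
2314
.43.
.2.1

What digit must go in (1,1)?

Cell (1,1) itself could take any of {1, 4} by direct elimination.
Consider where 4 can go in column 1.
(3,1) is out (row 3 already has a 4).
(4,1) is out (box 3 already has a 4).
So the only cell in column 1 that can hold 4 is (1,1).
Therefore (1,1) = 4.

4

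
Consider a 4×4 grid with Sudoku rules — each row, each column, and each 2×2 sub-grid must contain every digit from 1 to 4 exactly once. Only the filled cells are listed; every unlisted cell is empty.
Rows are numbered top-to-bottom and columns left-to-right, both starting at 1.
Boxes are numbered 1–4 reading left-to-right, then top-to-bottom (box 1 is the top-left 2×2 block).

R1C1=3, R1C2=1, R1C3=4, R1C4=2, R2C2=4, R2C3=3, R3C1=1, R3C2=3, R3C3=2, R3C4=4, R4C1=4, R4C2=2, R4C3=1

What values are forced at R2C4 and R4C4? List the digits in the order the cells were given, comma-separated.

1,3

For R2C4:
  Row 2 already contains {3, 4}.
  Column 4 already contains {2, 4}.
  Its 2×2 block (box 2) already contains {2, 3, 4}.
  The only value from 1–4 not eliminated is 1, so R2C4 = 1.
For R4C4:
  Row 4 already contains {1, 2, 4}.
  Column 4 already contains {2, 4}.
  Its 2×2 block (box 4) already contains {1, 2, 4}.
  The only value from 1–4 not eliminated is 3, so R4C4 = 3.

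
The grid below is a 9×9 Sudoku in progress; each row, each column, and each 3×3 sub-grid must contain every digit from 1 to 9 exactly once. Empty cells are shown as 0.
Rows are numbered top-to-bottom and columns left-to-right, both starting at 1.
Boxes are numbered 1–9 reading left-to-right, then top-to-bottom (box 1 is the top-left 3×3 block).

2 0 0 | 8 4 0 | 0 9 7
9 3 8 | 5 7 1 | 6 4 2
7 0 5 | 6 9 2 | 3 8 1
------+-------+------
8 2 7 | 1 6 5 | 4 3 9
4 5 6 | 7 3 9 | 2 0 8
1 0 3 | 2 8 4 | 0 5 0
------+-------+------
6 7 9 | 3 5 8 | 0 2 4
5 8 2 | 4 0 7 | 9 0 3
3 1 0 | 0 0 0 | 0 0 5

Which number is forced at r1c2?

6

Row 1 already contains {2, 4, 7, 8, 9}.
Column 2 already contains {1, 2, 3, 5, 7, 8}.
Its 3×3 block (box 1) already contains {2, 3, 5, 7, 8, 9}.
The only value from 1–9 not eliminated is 6, so r1c2 = 6.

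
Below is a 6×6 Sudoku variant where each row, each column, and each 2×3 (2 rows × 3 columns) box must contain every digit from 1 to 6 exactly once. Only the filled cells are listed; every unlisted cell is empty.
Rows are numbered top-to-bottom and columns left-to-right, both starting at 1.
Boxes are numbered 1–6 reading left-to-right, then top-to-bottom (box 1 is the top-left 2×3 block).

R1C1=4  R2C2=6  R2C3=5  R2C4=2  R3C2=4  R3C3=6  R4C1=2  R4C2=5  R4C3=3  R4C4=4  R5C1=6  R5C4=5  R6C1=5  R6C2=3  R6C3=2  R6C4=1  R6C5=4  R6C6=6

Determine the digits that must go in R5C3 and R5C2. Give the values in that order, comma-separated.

For R5C3:
  Consider where 4 can go in row 5.
  R5C2 is out (column 2 already has a 4).
  R5C5 is out (column 5 already has a 4).
  R5C6 is out (box 6 already has a 4).
  So the only cell in row 5 that can hold 4 is R5C3.
  So R5C3 = 4.
For R5C2:
  Row 5 already contains {5, 6}.
  Column 2 already contains {3, 4, 5, 6}.
  Its 2×3 block (box 5) already contains {2, 3, 5, 6}.
  The only value from 1–6 not eliminated is 1, so R5C2 = 1.

4,1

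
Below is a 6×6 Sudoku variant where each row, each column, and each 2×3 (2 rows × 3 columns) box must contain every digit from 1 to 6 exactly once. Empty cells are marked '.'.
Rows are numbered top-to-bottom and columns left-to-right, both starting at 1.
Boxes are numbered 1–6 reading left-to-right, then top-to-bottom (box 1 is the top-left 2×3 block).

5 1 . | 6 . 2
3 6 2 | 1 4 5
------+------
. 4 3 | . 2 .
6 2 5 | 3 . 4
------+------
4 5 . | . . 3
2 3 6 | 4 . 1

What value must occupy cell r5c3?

1

Row 5 already contains {3, 4, 5}.
Column 3 already contains {2, 3, 5, 6}.
Its 2×3 block (box 5) already contains {2, 3, 4, 5, 6}.
The only value from 1–6 not eliminated is 1, so r5c3 = 1.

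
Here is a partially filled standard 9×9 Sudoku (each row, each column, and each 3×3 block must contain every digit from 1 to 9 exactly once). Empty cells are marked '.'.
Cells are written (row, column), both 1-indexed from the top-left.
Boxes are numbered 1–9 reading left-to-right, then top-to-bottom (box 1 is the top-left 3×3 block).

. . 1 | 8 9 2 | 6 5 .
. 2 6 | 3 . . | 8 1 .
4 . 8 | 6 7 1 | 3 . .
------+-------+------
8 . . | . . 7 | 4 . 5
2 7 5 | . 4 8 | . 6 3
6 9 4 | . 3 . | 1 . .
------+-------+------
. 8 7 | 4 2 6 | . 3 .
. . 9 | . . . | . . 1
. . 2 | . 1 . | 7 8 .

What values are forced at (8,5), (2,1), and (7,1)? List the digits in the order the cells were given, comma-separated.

For (8,5):
  Consider where 8 can go in row 8.
  (8,1) is out (column 1 already has a 8). (8,2) is out (column 2 already has a 8). (8,4) is out (column 4 already has a 8). (8,6) is out (column 6 already has a 8). The remaining empty cells in row 8 are similarly blocked.
  So the only cell in row 8 that can hold 8 is (8,5).
  So (8,5) = 8.
For (2,1):
  Consider where 9 can go in column 1.
  (1,1) is out (row 1 already has a 9).
  (7,1) is out (box 7 already has a 9).
  (8,1) is out (row 8 already has a 9).
  (9,1) is out (box 7 already has a 9).
  So the only cell in column 1 that can hold 9 is (2,1).
  So (2,1) = 9.
For (7,1):
  Consider where 1 can go in column 1.
  (1,1) is out (row 1 already has a 1).
  (2,1) is out (row 2 already has a 1).
  (8,1) is out (row 8 already has a 1).
  (9,1) is out (row 9 already has a 1).
  So the only cell in column 1 that can hold 1 is (7,1).
  So (7,1) = 1.

8,9,1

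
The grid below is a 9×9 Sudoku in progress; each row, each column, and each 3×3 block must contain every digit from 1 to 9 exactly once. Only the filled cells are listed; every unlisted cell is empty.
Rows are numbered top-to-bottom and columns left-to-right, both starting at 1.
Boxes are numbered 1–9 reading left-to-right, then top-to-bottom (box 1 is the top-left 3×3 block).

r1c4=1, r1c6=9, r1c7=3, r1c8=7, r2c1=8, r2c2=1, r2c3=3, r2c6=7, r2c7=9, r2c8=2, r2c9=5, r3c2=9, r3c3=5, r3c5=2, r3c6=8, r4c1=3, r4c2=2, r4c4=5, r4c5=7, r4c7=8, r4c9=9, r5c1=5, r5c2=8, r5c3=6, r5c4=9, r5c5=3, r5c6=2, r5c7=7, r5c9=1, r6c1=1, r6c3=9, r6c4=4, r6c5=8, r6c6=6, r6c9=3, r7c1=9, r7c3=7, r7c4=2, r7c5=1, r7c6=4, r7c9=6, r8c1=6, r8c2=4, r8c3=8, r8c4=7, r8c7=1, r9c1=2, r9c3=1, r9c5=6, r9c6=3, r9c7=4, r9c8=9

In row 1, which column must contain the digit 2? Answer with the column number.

3

Consider where 2 can go in row 1.
r1c1 is out (column 1 already has a 2).
r1c2 is out (column 2 already has a 2).
r1c5 is out (column 5 already has a 2).
r1c9 is out (box 3 already has a 2).
So the only cell in row 1 that can hold 2 is r1c3.
That is column 3.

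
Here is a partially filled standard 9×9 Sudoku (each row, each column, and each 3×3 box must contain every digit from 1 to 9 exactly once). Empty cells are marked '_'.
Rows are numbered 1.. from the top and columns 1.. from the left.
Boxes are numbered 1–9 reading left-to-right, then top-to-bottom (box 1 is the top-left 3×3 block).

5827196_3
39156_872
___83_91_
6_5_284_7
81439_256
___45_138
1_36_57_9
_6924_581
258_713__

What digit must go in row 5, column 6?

7

Row 5 already contains {1, 2, 3, 4, 5, 6, 8, 9}.
Column 6 already contains {1, 5, 8, 9}.
Its 3×3 block (box 5) already contains {2, 3, 4, 5, 8, 9}.
The only value from 1–9 not eliminated is 7, so row 5, column 6 = 7.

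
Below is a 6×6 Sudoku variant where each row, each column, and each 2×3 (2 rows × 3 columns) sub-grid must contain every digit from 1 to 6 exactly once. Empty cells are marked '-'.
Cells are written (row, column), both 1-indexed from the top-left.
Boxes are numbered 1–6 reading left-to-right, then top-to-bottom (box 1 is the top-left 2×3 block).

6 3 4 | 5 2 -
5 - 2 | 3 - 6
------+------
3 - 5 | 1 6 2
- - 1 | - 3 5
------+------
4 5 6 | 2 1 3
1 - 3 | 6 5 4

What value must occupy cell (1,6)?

1

Row 1 already contains {2, 3, 4, 5, 6}.
Column 6 already contains {2, 3, 4, 5, 6}.
Its 2×3 block (box 2) already contains {2, 3, 5, 6}.
The only value from 1–6 not eliminated is 1, so (1,6) = 1.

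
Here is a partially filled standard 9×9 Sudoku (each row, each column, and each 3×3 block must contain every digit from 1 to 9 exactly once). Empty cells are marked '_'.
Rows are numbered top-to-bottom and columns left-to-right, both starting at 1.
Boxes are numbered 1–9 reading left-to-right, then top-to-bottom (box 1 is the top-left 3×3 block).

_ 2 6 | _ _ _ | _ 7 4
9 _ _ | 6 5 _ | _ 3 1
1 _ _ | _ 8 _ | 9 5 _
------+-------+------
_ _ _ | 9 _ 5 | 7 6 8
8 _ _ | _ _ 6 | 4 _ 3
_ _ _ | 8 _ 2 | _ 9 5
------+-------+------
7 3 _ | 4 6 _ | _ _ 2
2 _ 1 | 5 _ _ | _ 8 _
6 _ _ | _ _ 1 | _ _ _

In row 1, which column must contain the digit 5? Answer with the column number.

Consider where 5 can go in row 1.
r1c4 is out (column 4 already has a 5).
r1c5 is out (column 5 already has a 5).
r1c6 is out (column 6 already has a 5).
r1c7 is out (box 3 already has a 5).
So the only cell in row 1 that can hold 5 is r1c1.
That is column 1.

1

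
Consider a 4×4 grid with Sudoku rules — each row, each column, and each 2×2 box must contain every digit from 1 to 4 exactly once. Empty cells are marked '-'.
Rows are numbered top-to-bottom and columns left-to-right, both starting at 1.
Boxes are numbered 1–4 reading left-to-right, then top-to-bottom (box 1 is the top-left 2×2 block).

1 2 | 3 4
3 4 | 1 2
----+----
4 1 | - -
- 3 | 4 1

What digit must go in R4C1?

Row 4 already contains {1, 3, 4}.
Column 1 already contains {1, 3, 4}.
Its 2×2 block (box 3) already contains {1, 3, 4}.
The only value from 1–4 not eliminated is 2, so R4C1 = 2.

2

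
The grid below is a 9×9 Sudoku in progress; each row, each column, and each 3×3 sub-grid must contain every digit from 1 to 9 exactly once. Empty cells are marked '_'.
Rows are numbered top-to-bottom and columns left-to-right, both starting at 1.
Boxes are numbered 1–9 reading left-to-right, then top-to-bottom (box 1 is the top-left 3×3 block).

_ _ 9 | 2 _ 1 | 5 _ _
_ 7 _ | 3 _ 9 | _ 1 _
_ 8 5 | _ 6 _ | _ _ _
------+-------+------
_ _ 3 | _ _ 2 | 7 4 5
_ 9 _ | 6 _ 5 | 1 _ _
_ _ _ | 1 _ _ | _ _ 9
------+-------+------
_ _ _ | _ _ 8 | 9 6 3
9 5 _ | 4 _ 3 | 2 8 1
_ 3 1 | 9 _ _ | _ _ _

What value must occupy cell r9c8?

Cell r9c8 itself could take any of {5, 7} by direct elimination.
Consider where 5 can go in box 9.
r9c7 is out (column 7 already has a 5).
r9c9 is out (column 9 already has a 5).
So the only cell in box 9 that can hold 5 is r9c8.
Therefore r9c8 = 5.

5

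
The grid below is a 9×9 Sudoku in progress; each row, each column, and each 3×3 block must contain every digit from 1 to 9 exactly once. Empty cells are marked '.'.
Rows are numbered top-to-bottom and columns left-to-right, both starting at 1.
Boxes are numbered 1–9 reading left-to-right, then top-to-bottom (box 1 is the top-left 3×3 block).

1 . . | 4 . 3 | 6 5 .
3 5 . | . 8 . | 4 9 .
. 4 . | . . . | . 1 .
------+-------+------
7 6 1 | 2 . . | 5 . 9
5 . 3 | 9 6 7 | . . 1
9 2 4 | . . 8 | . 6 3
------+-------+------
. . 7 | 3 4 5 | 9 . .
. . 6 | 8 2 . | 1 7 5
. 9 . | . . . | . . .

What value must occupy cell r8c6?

Row 8 already contains {1, 2, 5, 6, 7, 8}.
Column 6 already contains {3, 5, 7, 8}.
Its 3×3 block (box 8) already contains {2, 3, 4, 5, 8}.
The only value from 1–9 not eliminated is 9, so r8c6 = 9.

9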